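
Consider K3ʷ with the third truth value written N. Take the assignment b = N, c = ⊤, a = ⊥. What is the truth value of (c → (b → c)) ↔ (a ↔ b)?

b → c = N → ⊤ = N
c → (b → c) = ⊤ → N = N
a ↔ b = ⊥ ↔ N = N
(c → (b → c)) ↔ (a ↔ b) = N ↔ N = N

N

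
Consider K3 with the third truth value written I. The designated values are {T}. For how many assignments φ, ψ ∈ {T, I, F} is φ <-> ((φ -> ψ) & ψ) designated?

Designated under: (φ=T, ψ=T); (φ=F, ψ=F).

2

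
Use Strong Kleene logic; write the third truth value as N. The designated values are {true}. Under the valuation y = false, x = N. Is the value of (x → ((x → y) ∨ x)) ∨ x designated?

No

x → y = N → false = N  [¬N ∨ false]
(x → y) ∨ x = N ∨ N = N
x → ((x → y) ∨ x) = N → N = N
(x → ((x → y) ∨ x)) ∨ x = N ∨ N = N
N ∉ {true}.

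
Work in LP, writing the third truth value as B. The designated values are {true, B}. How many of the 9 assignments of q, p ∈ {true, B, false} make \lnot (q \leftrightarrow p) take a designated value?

7

Of the 9 assignments, 7 give a value in {true, B}.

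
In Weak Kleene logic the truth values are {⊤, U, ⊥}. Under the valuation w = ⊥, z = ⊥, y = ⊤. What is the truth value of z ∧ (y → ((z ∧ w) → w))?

⊥

z ∧ w = ⊥ ∧ ⊥ = ⊥
(z ∧ w) → w = ⊥ → ⊥ = ⊤
y → ((z ∧ w) → w) = ⊤ → ⊤ = ⊤
z ∧ (y → ((z ∧ w) → w)) = ⊥ ∧ ⊤ = ⊥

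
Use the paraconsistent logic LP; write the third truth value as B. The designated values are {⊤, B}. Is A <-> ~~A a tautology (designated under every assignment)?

Every assignment of A over {⊤, B, ⊥} gives a value in {⊤, B}.
In particular, with A=B: A <-> ~~A = B.

Yes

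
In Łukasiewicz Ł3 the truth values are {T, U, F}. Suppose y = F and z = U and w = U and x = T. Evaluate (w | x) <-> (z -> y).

w | x = U | T = T
z -> y = U -> F = U
(w | x) <-> (z -> y) = T <-> U = U

U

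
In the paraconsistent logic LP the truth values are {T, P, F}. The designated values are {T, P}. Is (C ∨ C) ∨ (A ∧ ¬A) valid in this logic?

No

Countermodel: C=F, A=T gives F, which is not designated.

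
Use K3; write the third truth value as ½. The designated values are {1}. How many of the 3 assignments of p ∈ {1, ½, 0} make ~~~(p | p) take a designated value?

p=1: 0 ·
p=½: ½ ·
p=0: 1 ✓

1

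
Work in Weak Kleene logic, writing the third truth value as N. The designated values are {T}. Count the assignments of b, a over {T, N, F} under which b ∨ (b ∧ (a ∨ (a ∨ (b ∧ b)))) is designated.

2

Designated under: (b=T, a=T); (b=T, a=F).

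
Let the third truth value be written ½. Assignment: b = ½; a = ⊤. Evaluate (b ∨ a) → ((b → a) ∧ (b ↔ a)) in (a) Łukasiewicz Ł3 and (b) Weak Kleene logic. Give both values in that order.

½; ½

In Łukasiewicz Ł3: b ∨ a = ½ ∨ ⊤ = ⊤
b → a = ½ → ⊤ = ⊤  [min(1, 1−½+1)]
b ↔ a = ½ ↔ ⊤ = ½
(b → a) ∧ (b ↔ a) = ⊤ ∧ ½ = ½
(b ∨ a) → ((b → a) ∧ (b ↔ a)) = ⊤ → ½ = ½
In Weak Kleene logic: b ∨ a = ½ ∨ ⊤ = ½
b → a = ½ → ⊤ = ½
b ↔ a = ½ ↔ ⊤ = ½
(b → a) ∧ (b ↔ a) = ½ ∧ ½ = ½
(b ∨ a) → ((b → a) ∧ (b ↔ a)) = ½ → ½ = ½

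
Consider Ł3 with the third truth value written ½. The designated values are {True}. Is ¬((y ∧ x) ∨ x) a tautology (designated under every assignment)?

Countermodel: y=True, x=True gives False, which is not designated.

No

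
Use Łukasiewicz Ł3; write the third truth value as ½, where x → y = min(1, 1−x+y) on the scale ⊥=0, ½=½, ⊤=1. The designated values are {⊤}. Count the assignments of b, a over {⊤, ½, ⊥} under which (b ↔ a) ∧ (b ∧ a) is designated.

1

Designated under: (b=⊤, a=⊤).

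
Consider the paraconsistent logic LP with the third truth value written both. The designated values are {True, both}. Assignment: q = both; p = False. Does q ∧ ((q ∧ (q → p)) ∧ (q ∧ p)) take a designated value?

q → p = both → False = both  [¬both ∨ False]
q ∧ (q → p) = both ∧ both = both
q ∧ p = both ∧ False = False
(q ∧ (q → p)) ∧ (q ∧ p) = both ∧ False = False
q ∧ ((q ∧ (q → p)) ∧ (q ∧ p)) = both ∧ False = False
False ∉ {True, both}.

No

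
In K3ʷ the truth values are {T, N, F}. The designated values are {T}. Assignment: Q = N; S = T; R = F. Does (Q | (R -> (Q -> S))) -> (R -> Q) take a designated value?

Q -> S = N -> T = N  [any arg is the third value ⇒ result is the third value]
R -> (Q -> S) = F -> N = N
Q | (R -> (Q -> S)) = N | N = N
R -> Q = F -> N = N
(Q | (R -> (Q -> S))) -> (R -> Q) = N -> N = N
N ∉ {T}.

No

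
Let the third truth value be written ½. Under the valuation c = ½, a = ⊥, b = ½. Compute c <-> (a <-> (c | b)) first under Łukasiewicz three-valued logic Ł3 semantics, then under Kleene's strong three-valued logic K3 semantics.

In Łukasiewicz three-valued logic Ł3: c | b = ½ | ½ = ½
a <-> (c | b) = ⊥ <-> ½ = ½  [1 − |0−½|]
c <-> (a <-> (c | b)) = ½ <-> ½ = ⊤
In Kleene's strong three-valued logic K3: c | b = ½ | ½ = ½
a <-> (c | b) = ⊥ <-> ½ = ½
c <-> (a <-> (c | b)) = ½ <-> ½ = ½
They differ because Łukasiewicz three-valued logic Ł3 and Kleene's strong three-valued logic K3 treat ½ differently under implication.

⊤; ½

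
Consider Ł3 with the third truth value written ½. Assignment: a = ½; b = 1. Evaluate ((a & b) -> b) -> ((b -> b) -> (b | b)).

a & b = ½ & 1 = ½
(a & b) -> b = ½ -> 1 = 1  [min(1, 1−½+1)]
b -> b = 1 -> 1 = 1
b | b = 1 | 1 = 1
(b -> b) -> (b | b) = 1 -> 1 = 1
((a & b) -> b) -> ((b -> b) -> (b | b)) = 1 -> 1 = 1

1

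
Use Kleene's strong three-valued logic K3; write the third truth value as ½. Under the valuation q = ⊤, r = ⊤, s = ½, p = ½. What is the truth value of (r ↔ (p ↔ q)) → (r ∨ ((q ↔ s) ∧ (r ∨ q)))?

p ↔ q = ½ ↔ ⊤ = ½
r ↔ (p ↔ q) = ⊤ ↔ ½ = ½
q ↔ s = ⊤ ↔ ½ = ½
r ∨ q = ⊤ ∨ ⊤ = ⊤
(q ↔ s) ∧ (r ∨ q) = ½ ∧ ⊤ = ½
r ∨ ((q ↔ s) ∧ (r ∨ q)) = ⊤ ∨ ½ = ⊤
(r ↔ (p ↔ q)) → (r ∨ ((q ↔ s) ∧ (r ∨ q))) = ½ → ⊤ = ⊤  [¬½ ∨ ⊤]

⊤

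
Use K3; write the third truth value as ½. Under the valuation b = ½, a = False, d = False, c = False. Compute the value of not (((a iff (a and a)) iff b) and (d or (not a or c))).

a and a = False and False = False
a iff (a and a) = False iff False = True
(a iff (a and a)) iff b = True iff ½ = ½
not a = not False = True
not a or c = True or False = True
d or (not a or c) = False or True = True
((a iff (a and a)) iff b) and (d or (not a or c)) = ½ and True = ½
not (((a iff (a and a)) iff b) and (d or (not a or c))) = not ½ = ½

½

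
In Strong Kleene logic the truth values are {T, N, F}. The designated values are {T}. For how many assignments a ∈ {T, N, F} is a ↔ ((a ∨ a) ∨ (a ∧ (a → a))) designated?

2

a=T: T ✓
a=N: N ·
a=F: T ✓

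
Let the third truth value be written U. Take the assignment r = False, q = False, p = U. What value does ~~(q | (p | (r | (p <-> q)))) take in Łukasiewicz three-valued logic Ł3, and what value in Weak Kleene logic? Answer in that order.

In Łukasiewicz three-valued logic Ł3: p <-> q = U <-> False = U
r | (p <-> q) = False | U = U
p | (r | (p <-> q)) = U | U = U
q | (p | (r | (p <-> q))) = False | U = U
~(q | (p | (r | (p <-> q)))) = ~U = U
~~(q | (p | (r | (p <-> q)))) = ~U = U
In Weak Kleene logic: p <-> q = U <-> False = U
r | (p <-> q) = False | U = U
p | (r | (p <-> q)) = U | U = U
q | (p | (r | (p <-> q))) = False | U = U
~(q | (p | (r | (p <-> q)))) = ~U = U
~~(q | (p | (r | (p <-> q)))) = ~U = U

U; U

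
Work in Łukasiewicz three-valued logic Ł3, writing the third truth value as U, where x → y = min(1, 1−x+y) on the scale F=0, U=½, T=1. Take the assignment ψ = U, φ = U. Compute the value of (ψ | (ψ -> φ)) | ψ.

T

ψ -> φ = U -> U = T
ψ | (ψ -> φ) = U | T = T
(ψ | (ψ -> φ)) | ψ = T | U = T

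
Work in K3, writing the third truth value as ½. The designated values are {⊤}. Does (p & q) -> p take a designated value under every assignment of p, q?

No

Countermodel: p=½, q=⊤ gives ½, which is not designated.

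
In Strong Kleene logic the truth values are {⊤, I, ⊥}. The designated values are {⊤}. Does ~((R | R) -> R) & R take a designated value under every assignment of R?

No

Countermodel: R=⊤ gives ⊥, which is not designated.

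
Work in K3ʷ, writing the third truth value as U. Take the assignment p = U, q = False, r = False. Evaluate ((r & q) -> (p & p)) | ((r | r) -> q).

r & q = False & False = False
p & p = U & U = U
(r & q) -> (p & p) = False -> U = U  [any arg is the third value ⇒ result is the third value]
r | r = False | False = False
(r | r) -> q = False -> False = True
((r & q) -> (p & p)) | ((r | r) -> q) = U | True = U

U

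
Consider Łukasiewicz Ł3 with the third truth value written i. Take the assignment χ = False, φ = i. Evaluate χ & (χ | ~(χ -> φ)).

False

χ -> φ = False -> i = True  [min(1, 1−0+½)]
~(χ -> φ) = ~True = False
χ | ~(χ -> φ) = False | False = False
χ & (χ | ~(χ -> φ)) = False & False = False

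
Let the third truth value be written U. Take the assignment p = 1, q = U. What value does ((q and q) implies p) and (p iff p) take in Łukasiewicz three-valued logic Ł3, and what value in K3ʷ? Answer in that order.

1; U

In Łukasiewicz three-valued logic Ł3: q and q = U and U = U
(q and q) implies p = U implies 1 = 1  [min(1, 1−½+1)]
p iff p = 1 iff 1 = 1
((q and q) implies p) and (p iff p) = 1 and 1 = 1
In K3ʷ: q and q = U and U = U
(q and q) implies p = U implies 1 = U  [any arg is the third value ⇒ result is the third value]
p iff p = 1 iff 1 = 1
((q and q) implies p) and (p iff p) = U and 1 = U
They differ because Łukasiewicz three-valued logic Ł3 and K3ʷ treat U differently under the binary connectives.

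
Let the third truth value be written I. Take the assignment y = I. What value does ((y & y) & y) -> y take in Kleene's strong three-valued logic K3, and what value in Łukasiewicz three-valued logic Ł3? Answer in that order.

I; True

In Kleene's strong three-valued logic K3: y & y = I & I = I
(y & y) & y = I & I = I
((y & y) & y) -> y = I -> I = I  [~I | I]
In Łukasiewicz three-valued logic Ł3: y & y = I & I = I
(y & y) & y = I & I = I
((y & y) & y) -> y = I -> I = True  [min(1, 1−½+½)]
They differ because Kleene's strong three-valued logic K3 and Łukasiewicz three-valued logic Ł3 treat I differently under implication.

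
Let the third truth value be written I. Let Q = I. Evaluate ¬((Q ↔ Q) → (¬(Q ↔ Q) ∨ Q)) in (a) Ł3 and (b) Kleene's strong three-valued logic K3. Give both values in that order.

I; I

In Ł3: Q ↔ Q = I ↔ I = T
Q ↔ Q = I ↔ I = T
¬(Q ↔ Q) = ¬T = F
¬(Q ↔ Q) ∨ Q = F ∨ I = I
(Q ↔ Q) → (¬(Q ↔ Q) ∨ Q) = T → I = I
¬((Q ↔ Q) → (¬(Q ↔ Q) ∨ Q)) = ¬I = I
In Kleene's strong three-valued logic K3: Q ↔ Q = I ↔ I = I
Q ↔ Q = I ↔ I = I
¬(Q ↔ Q) = ¬I = I
¬(Q ↔ Q) ∨ Q = I ∨ I = I
(Q ↔ Q) → (¬(Q ↔ Q) ∨ Q) = I → I = I  [¬I ∨ I]
¬((Q ↔ Q) → (¬(Q ↔ Q) ∨ Q)) = ¬I = I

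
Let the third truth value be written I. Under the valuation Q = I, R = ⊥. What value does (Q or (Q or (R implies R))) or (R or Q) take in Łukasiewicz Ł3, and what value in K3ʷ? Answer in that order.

In Łukasiewicz Ł3: R implies R = ⊥ implies ⊥ = ⊤
Q or (R implies R) = I or ⊤ = ⊤
Q or (Q or (R implies R)) = I or ⊤ = ⊤
R or Q = ⊥ or I = I
(Q or (Q or (R implies R))) or (R or Q) = ⊤ or I = ⊤
In K3ʷ: R implies R = ⊥ implies ⊥ = ⊤
Q or (R implies R) = I or ⊤ = I
Q or (Q or (R implies R)) = I or I = I
R or Q = ⊥ or I = I
(Q or (Q or (R implies R))) or (R or Q) = I or I = I
They differ because Łukasiewicz Ł3 and K3ʷ treat I differently under the binary connectives.

⊤; I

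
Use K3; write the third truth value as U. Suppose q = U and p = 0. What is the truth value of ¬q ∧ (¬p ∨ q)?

U

¬q = ¬U = U
¬p = ¬0 = 1
¬p ∨ q = 1 ∨ U = 1
¬q ∧ (¬p ∨ q) = U ∧ 1 = U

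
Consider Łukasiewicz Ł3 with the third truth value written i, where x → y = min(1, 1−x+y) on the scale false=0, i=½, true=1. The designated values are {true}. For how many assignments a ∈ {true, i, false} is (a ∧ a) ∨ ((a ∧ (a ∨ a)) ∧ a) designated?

1

a=true: true ✓
a=i: i ·
a=false: false ·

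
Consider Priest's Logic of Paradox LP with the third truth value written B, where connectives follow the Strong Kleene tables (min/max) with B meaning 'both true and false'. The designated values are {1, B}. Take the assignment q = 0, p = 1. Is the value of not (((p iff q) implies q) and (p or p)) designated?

p iff q = 1 iff 0 = 0
(p iff q) implies q = 0 implies 0 = 1
p or p = 1 or 1 = 1
((p iff q) implies q) and (p or p) = 1 and 1 = 1
not (((p iff q) implies q) and (p or p)) = not 1 = 0
0 ∉ {1, B}.

No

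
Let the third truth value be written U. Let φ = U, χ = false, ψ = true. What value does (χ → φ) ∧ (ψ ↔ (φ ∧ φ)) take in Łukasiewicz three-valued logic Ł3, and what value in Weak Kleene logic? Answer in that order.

In Łukasiewicz three-valued logic Ł3: χ → φ = false → U = true  [min(1, 1−0+½)]
φ ∧ φ = U ∧ U = U
ψ ↔ (φ ∧ φ) = true ↔ U = U
(χ → φ) ∧ (ψ ↔ (φ ∧ φ)) = true ∧ U = U
In Weak Kleene logic: χ → φ = false → U = U  [any arg is the third value ⇒ result is the third value]
φ ∧ φ = U ∧ U = U
ψ ↔ (φ ∧ φ) = true ↔ U = U
(χ → φ) ∧ (ψ ↔ (φ ∧ φ)) = U ∧ U = U

U; U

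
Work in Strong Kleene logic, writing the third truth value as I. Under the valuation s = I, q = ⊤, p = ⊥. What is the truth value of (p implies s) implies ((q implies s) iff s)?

I

p implies s = ⊥ implies I = ⊤  [not ⊥ or I]
q implies s = ⊤ implies I = I
(q implies s) iff s = I iff I = I
(p implies s) implies ((q implies s) iff s) = ⊤ implies I = I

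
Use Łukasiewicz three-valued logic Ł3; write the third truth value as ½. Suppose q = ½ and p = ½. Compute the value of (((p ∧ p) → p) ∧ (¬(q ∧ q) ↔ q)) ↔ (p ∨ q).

½

p ∧ p = ½ ∧ ½ = ½
(p ∧ p) → p = ½ → ½ = true  [min(1, 1−½+½)]
q ∧ q = ½ ∧ ½ = ½
¬(q ∧ q) = ¬½ = ½
¬(q ∧ q) ↔ q = ½ ↔ ½ = true
((p ∧ p) → p) ∧ (¬(q ∧ q) ↔ q) = true ∧ true = true
p ∨ q = ½ ∨ ½ = ½
(((p ∧ p) → p) ∧ (¬(q ∧ q) ↔ q)) ↔ (p ∨ q) = true ↔ ½ = ½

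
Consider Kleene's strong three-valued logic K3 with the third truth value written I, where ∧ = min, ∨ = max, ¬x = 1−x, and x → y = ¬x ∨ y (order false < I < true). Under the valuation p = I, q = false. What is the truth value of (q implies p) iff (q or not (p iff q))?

I

q implies p = false implies I = true  [not false or I]
p iff q = I iff false = I
not (p iff q) = not I = I
q or not (p iff q) = false or I = I
(q implies p) iff (q or not (p iff q)) = true iff I = I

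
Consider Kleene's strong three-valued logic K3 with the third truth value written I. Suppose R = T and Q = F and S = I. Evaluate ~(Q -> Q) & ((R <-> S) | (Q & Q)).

Q -> Q = F -> F = T
~(Q -> Q) = ~T = F
R <-> S = T <-> I = I
Q & Q = F & F = F
(R <-> S) | (Q & Q) = I | F = I
~(Q -> Q) & ((R <-> S) | (Q & Q)) = F & I = F

F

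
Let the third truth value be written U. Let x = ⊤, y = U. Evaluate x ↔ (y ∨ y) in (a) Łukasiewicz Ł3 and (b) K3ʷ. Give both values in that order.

U; U

In Łukasiewicz Ł3: y ∨ y = U ∨ U = U
x ↔ (y ∨ y) = ⊤ ↔ U = U  [1 − |1−½|]
In K3ʷ: y ∨ y = U ∨ U = U
x ↔ (y ∨ y) = ⊤ ↔ U = U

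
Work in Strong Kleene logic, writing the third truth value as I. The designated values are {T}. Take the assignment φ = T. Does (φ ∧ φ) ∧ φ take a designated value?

φ ∧ φ = T ∧ T = T
(φ ∧ φ) ∧ φ = T ∧ T = T
T ∈ {T}.

Yes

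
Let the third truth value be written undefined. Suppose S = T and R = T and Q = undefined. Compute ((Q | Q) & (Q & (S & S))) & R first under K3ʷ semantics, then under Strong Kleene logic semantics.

In K3ʷ: Q | Q = undefined | undefined = undefined
S & S = T & T = T
Q & (S & S) = undefined & T = undefined
(Q | Q) & (Q & (S & S)) = undefined & undefined = undefined
((Q | Q) & (Q & (S & S))) & R = undefined & T = undefined
In Strong Kleene logic: Q | Q = undefined | undefined = undefined
S & S = T & T = T
Q & (S & S) = undefined & T = undefined
(Q | Q) & (Q & (S & S)) = undefined & undefined = undefined
((Q | Q) & (Q & (S & S))) & R = undefined & T = undefined

undefined; undefined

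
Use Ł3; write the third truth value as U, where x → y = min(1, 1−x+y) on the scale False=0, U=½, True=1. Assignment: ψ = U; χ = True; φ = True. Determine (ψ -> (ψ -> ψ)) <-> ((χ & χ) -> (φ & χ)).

ψ -> ψ = U -> U = True  [min(1, 1−½+½)]
ψ -> (ψ -> ψ) = U -> True = True
χ & χ = True & True = True
φ & χ = True & True = True
(χ & χ) -> (φ & χ) = True -> True = True
(ψ -> (ψ -> ψ)) <-> ((χ & χ) -> (φ & χ)) = True <-> True = True

True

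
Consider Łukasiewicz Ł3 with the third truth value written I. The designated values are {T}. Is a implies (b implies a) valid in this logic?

Yes

Every assignment of a, b over {T, I, F} gives a value in {T}.
In particular, with a=I, b=I: a implies (b implies a) = T.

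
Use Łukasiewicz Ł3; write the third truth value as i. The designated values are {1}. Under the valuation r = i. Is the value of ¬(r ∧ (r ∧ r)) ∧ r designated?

No

r ∧ r = i ∧ i = i
r ∧ (r ∧ r) = i ∧ i = i
¬(r ∧ (r ∧ r)) = ¬i = i
¬(r ∧ (r ∧ r)) ∧ r = i ∧ i = i
i ∉ {1}.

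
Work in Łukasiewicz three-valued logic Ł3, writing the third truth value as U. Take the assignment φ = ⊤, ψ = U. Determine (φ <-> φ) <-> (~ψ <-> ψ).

⊤

φ <-> φ = ⊤ <-> ⊤ = ⊤
~ψ = ~U = U
~ψ <-> ψ = U <-> U = ⊤
(φ <-> φ) <-> (~ψ <-> ψ) = ⊤ <-> ⊤ = ⊤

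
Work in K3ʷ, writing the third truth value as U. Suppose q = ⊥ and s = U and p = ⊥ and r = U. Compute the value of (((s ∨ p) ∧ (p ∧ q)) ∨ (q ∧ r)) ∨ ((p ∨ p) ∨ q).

U

s ∨ p = U ∨ ⊥ = U
p ∧ q = ⊥ ∧ ⊥ = ⊥
(s ∨ p) ∧ (p ∧ q) = U ∧ ⊥ = U
q ∧ r = ⊥ ∧ U = U
((s ∨ p) ∧ (p ∧ q)) ∨ (q ∧ r) = U ∨ U = U
p ∨ p = ⊥ ∨ ⊥ = ⊥
(p ∨ p) ∨ q = ⊥ ∨ ⊥ = ⊥
(((s ∨ p) ∧ (p ∧ q)) ∨ (q ∧ r)) ∨ ((p ∨ p) ∨ q) = U ∨ ⊥ = U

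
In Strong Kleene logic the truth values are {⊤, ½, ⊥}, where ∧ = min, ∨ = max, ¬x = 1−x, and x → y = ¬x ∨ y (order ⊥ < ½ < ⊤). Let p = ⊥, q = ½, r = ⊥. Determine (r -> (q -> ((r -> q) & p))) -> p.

r -> q = ⊥ -> ½ = ⊤  [~⊥ | ½]
(r -> q) & p = ⊤ & ⊥ = ⊥
q -> ((r -> q) & p) = ½ -> ⊥ = ½
r -> (q -> ((r -> q) & p)) = ⊥ -> ½ = ⊤
(r -> (q -> ((r -> q) & p))) -> p = ⊤ -> ⊥ = ⊥

⊥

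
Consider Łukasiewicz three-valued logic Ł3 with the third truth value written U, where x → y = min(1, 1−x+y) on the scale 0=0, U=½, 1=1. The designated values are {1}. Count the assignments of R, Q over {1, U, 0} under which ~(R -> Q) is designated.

1

Designated under: (R=1, Q=0).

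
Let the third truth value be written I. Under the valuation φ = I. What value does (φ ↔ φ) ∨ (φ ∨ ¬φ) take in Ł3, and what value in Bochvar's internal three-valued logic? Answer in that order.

True; I

In Ł3: φ ↔ φ = I ↔ I = True  [1 − |½−½|]
¬φ = ¬I = I
φ ∨ ¬φ = I ∨ I = I
(φ ↔ φ) ∨ (φ ∨ ¬φ) = True ∨ I = True
In Bochvar's internal three-valued logic: φ ↔ φ = I ↔ I = I
¬φ = ¬I = I
φ ∨ ¬φ = I ∨ I = I
(φ ↔ φ) ∨ (φ ∨ ¬φ) = I ∨ I = I
They differ because Ł3 and Bochvar's internal three-valued logic treat I differently under the binary connectives.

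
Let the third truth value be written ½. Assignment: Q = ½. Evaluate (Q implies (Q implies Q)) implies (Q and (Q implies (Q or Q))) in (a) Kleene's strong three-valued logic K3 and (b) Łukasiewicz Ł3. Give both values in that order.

½; ½

In Kleene's strong three-valued logic K3: Q implies Q = ½ implies ½ = ½  [not ½ or ½]
Q implies (Q implies Q) = ½ implies ½ = ½
Q or Q = ½ or ½ = ½
Q implies (Q or Q) = ½ implies ½ = ½
Q and (Q implies (Q or Q)) = ½ and ½ = ½
(Q implies (Q implies Q)) implies (Q and (Q implies (Q or Q))) = ½ implies ½ = ½
In Łukasiewicz Ł3: Q implies Q = ½ implies ½ = true  [min(1, 1−½+½)]
Q implies (Q implies Q) = ½ implies true = true
Q or Q = ½ or ½ = ½
Q implies (Q or Q) = ½ implies ½ = true
Q and (Q implies (Q or Q)) = ½ and true = ½
(Q implies (Q implies Q)) implies (Q and (Q implies (Q or Q))) = true implies ½ = ½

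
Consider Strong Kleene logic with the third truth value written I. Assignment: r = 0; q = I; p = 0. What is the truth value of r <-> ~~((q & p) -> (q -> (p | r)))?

q & p = I & 0 = 0
p | r = 0 | 0 = 0
q -> (p | r) = I -> 0 = I  [~I | 0]
(q & p) -> (q -> (p | r)) = 0 -> I = 1
~((q & p) -> (q -> (p | r))) = ~1 = 0
~~((q & p) -> (q -> (p | r))) = ~0 = 1
r <-> ~~((q & p) -> (q -> (p | r))) = 0 <-> 1 = 0

0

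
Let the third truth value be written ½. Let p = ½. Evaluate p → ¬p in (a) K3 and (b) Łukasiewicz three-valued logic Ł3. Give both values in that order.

½; true

In K3: ¬p = ¬½ = ½
p → ¬p = ½ → ½ = ½  [¬½ ∨ ½]
In Łukasiewicz three-valued logic Ł3: ¬p = ¬½ = ½
p → ¬p = ½ → ½ = true  [min(1, 1−½+½)]
They differ because K3 and Łukasiewicz three-valued logic Ł3 treat ½ differently under implication.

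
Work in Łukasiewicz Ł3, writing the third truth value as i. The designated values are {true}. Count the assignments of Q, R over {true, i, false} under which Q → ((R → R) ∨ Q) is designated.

9

Of the 9 assignments, 9 give a value in {true}.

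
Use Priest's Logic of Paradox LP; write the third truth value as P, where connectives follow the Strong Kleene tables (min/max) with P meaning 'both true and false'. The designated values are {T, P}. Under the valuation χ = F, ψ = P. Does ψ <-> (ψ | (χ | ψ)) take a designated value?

χ | ψ = F | P = P
ψ | (χ | ψ) = P | P = P
ψ <-> (ψ | (χ | ψ)) = P <-> P = P
P ∈ {T, P}.

Yes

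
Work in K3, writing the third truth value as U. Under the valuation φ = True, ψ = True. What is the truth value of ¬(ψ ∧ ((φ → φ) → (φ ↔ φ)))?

φ → φ = True → True = True
φ ↔ φ = True ↔ True = True
(φ → φ) → (φ ↔ φ) = True → True = True
ψ ∧ ((φ → φ) → (φ ↔ φ)) = True ∧ True = True
¬(ψ ∧ ((φ → φ) → (φ ↔ φ))) = ¬True = False

False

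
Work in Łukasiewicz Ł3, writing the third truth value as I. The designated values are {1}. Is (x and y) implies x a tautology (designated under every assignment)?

Every assignment of x, y over {1, I, 0} gives a value in {1}.
In particular, with x=I, y=I: (x and y) implies x = 1.

Yes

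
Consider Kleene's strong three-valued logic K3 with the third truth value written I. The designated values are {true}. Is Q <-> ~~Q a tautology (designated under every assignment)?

Countermodel: Q=I gives I, which is not designated.

No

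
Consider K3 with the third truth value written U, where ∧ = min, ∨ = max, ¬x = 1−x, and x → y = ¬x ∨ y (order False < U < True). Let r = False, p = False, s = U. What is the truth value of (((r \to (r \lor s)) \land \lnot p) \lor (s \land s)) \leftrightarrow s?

r \lor s = False \lor U = U
r \to (r \lor s) = False \to U = True  [\lnot False \lor U]
\lnot p = \lnot False = True
(r \to (r \lor s)) \land \lnot p = True \land True = True
s \land s = U \land U = U
((r \to (r \lor s)) \land \lnot p) \lor (s \land s) = True \lor U = True
(((r \to (r \lor s)) \land \lnot p) \lor (s \land s)) \leftrightarrow s = True \leftrightarrow U = U

U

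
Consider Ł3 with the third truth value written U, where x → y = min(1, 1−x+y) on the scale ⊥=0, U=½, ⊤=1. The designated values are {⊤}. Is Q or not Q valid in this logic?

Countermodel: Q=U gives U, which is not designated.

No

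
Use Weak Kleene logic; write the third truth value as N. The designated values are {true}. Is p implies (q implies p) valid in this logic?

Countermodel: p=true, q=N gives N, which is not designated.

No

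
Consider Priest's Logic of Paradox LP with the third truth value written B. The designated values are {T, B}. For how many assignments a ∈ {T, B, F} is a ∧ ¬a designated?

a=T: F ·
a=B: B ✓
a=F: F ·

1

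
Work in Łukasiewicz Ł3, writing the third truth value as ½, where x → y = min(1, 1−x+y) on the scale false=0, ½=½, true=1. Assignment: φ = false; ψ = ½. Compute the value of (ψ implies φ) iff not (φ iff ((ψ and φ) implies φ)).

½

ψ implies φ = ½ implies false = ½
ψ and φ = ½ and false = false
(ψ and φ) implies φ = false implies false = true
φ iff ((ψ and φ) implies φ) = false iff true = false
not (φ iff ((ψ and φ) implies φ)) = not false = true
(ψ implies φ) iff not (φ iff ((ψ and φ) implies φ)) = ½ iff true = ½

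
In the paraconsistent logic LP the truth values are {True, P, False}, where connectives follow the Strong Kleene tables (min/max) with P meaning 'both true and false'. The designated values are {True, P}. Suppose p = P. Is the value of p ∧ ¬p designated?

¬p = ¬P = P
p ∧ ¬p = P ∧ P = P
P ∈ {True, P}.

Yes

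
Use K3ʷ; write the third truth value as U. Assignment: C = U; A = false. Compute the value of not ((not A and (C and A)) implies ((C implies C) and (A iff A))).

U

not A = not false = true
C and A = U and false = U
not A and (C and A) = true and U = U
C implies C = U implies U = U
A iff A = false iff false = true
(C implies C) and (A iff A) = U and true = U
(not A and (C and A)) implies ((C implies C) and (A iff A)) = U implies U = U
not ((not A and (C and A)) implies ((C implies C) and (A iff A))) = not U = U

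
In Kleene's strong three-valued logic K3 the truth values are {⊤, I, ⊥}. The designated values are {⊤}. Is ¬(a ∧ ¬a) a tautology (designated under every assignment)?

No

Countermodel: a=I gives I, which is not designated.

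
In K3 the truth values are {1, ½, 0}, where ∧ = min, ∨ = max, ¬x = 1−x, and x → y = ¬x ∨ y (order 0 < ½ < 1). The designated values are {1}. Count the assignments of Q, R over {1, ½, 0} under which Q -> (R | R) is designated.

Of the 9 assignments, 5 give a value in {1}.

5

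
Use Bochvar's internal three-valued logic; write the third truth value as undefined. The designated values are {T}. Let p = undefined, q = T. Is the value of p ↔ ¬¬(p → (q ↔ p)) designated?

q ↔ p = T ↔ undefined = undefined
p → (q ↔ p) = undefined → undefined = undefined  [any arg is the third value ⇒ result is the third value]
¬(p → (q ↔ p)) = ¬undefined = undefined
¬¬(p → (q ↔ p)) = ¬undefined = undefined
p ↔ ¬¬(p → (q ↔ p)) = undefined ↔ undefined = undefined
undefined ∉ {T}.

No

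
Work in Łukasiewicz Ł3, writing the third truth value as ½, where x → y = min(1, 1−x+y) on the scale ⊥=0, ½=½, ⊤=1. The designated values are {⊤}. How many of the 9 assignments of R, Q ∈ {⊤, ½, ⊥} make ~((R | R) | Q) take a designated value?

1

Designated under: (R=⊥, Q=⊥).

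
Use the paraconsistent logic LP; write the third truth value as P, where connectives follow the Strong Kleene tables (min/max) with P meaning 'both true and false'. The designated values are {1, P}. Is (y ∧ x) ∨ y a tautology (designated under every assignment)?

No

Countermodel: y=0, x=1 gives 0, which is not designated.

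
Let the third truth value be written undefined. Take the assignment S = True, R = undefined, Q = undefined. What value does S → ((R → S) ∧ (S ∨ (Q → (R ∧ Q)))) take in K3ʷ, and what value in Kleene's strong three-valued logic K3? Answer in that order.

In K3ʷ: R → S = undefined → True = undefined  [any arg is the third value ⇒ result is the third value]
R ∧ Q = undefined ∧ undefined = undefined
Q → (R ∧ Q) = undefined → undefined = undefined
S ∨ (Q → (R ∧ Q)) = True ∨ undefined = undefined
(R → S) ∧ (S ∨ (Q → (R ∧ Q))) = undefined ∧ undefined = undefined
S → ((R → S) ∧ (S ∨ (Q → (R ∧ Q)))) = True → undefined = undefined
In Kleene's strong three-valued logic K3: R → S = undefined → True = True
R ∧ Q = undefined ∧ undefined = undefined
Q → (R ∧ Q) = undefined → undefined = undefined
S ∨ (Q → (R ∧ Q)) = True ∨ undefined = True
(R → S) ∧ (S ∨ (Q → (R ∧ Q))) = True ∧ True = True
S → ((R → S) ∧ (S ∨ (Q → (R ∧ Q)))) = True → True = True
They differ because K3ʷ and Kleene's strong three-valued logic K3 treat undefined differently under the binary connectives.

undefined; True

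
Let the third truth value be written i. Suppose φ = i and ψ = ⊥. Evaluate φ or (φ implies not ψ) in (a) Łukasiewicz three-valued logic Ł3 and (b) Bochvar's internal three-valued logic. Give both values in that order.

⊤; i

In Łukasiewicz three-valued logic Ł3: not ψ = not ⊥ = ⊤
φ implies not ψ = i implies ⊤ = ⊤  [min(1, 1−½+1)]
φ or (φ implies not ψ) = i or ⊤ = ⊤
In Bochvar's internal three-valued logic: not ψ = not ⊥ = ⊤
φ implies not ψ = i implies ⊤ = i
φ or (φ implies not ψ) = i or i = i
They differ because Łukasiewicz three-valued logic Ł3 and Bochvar's internal three-valued logic treat i differently under the binary connectives.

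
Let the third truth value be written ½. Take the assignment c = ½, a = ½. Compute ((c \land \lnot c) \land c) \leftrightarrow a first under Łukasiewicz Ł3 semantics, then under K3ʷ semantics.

T; ½

In Łukasiewicz Ł3: \lnot c = \lnot ½ = ½
c \land \lnot c = ½ \land ½ = ½
(c \land \lnot c) \land c = ½ \land ½ = ½
((c \land \lnot c) \land c) \leftrightarrow a = ½ \leftrightarrow ½ = T  [1 − |½−½|]
In K3ʷ: \lnot c = \lnot ½ = ½
c \land \lnot c = ½ \land ½ = ½
(c \land \lnot c) \land c = ½ \land ½ = ½
((c \land \lnot c) \land c) \leftrightarrow a = ½ \leftrightarrow ½ = ½
They differ because Łukasiewicz Ł3 and K3ʷ treat ½ differently under the binary connectives.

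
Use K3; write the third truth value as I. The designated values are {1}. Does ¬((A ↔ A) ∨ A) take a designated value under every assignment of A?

Countermodel: A=1 gives 0, which is not designated.

No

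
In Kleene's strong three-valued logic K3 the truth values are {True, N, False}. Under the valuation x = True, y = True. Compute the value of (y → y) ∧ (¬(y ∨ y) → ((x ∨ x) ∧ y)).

y → y = True → True = True
y ∨ y = True ∨ True = True
¬(y ∨ y) = ¬True = False
x ∨ x = True ∨ True = True
(x ∨ x) ∧ y = True ∧ True = True
¬(y ∨ y) → ((x ∨ x) ∧ y) = False → True = True
(y → y) ∧ (¬(y ∨ y) → ((x ∨ x) ∧ y)) = True ∧ True = True

True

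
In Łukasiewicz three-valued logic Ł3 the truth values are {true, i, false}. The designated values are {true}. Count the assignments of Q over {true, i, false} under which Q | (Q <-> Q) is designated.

3

Q=true: true ✓
Q=i: true ✓
Q=false: true ✓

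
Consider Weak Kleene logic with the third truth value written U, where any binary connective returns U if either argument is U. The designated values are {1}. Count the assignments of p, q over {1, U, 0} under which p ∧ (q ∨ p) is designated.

Designated under: (p=1, q=1); (p=1, q=0).

2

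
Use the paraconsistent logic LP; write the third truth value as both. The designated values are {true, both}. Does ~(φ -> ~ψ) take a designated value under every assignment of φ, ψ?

Countermodel: φ=true, ψ=false gives false, which is not designated.

No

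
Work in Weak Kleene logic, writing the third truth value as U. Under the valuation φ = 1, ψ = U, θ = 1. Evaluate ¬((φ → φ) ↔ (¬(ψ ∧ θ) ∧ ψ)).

φ → φ = 1 → 1 = 1
ψ ∧ θ = U ∧ 1 = U
¬(ψ ∧ θ) = ¬U = U
¬(ψ ∧ θ) ∧ ψ = U ∧ U = U
(φ → φ) ↔ (¬(ψ ∧ θ) ∧ ψ) = 1 ↔ U = U
¬((φ → φ) ↔ (¬(ψ ∧ θ) ∧ ψ)) = ¬U = U

U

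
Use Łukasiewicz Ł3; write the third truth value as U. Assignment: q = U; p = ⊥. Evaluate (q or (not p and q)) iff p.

U

not p = not ⊥ = ⊤
not p and q = ⊤ and U = U
q or (not p and q) = U or U = U
(q or (not p and q)) iff p = U iff ⊥ = U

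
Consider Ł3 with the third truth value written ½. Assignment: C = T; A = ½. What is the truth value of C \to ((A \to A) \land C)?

T

A \to A = ½ \to ½ = T  [min(1, 1−½+½)]
(A \to A) \land C = T \land T = T
C \to ((A \to A) \land C) = T \to T = T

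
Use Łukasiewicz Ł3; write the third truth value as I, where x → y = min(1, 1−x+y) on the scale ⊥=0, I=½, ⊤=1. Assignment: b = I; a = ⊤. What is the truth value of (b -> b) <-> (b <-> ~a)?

I

b -> b = I -> I = ⊤
~a = ~⊤ = ⊥
b <-> ~a = I <-> ⊥ = I
(b -> b) <-> (b <-> ~a) = ⊤ <-> I = I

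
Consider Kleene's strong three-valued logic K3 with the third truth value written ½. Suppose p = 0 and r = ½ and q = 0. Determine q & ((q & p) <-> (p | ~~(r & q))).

q & p = 0 & 0 = 0
r & q = ½ & 0 = 0
~(r & q) = ~0 = 1
~~(r & q) = ~1 = 0
p | ~~(r & q) = 0 | 0 = 0
(q & p) <-> (p | ~~(r & q)) = 0 <-> 0 = 1
q & ((q & p) <-> (p | ~~(r & q))) = 0 & 1 = 0

0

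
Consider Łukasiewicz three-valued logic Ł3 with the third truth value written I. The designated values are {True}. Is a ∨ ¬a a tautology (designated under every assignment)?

Countermodel: a=I gives I, which is not designated.

No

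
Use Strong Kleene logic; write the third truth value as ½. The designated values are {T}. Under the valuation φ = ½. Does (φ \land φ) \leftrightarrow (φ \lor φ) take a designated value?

No

φ \land φ = ½ \land ½ = ½
φ \lor φ = ½ \lor ½ = ½
(φ \land φ) \leftrightarrow (φ \lor φ) = ½ \leftrightarrow ½ = ½
½ ∉ {T}.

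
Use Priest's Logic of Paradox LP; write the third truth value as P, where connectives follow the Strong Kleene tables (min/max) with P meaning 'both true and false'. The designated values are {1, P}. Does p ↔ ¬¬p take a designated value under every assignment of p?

Yes

Every assignment of p over {1, P, 0} gives a value in {1, P}.
In particular, with p=P: p ↔ ¬¬p = P.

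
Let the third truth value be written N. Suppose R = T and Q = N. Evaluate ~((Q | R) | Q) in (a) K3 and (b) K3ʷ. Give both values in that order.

In K3: Q | R = N | T = T
(Q | R) | Q = T | N = T
~((Q | R) | Q) = ~T = F
In K3ʷ: Q | R = N | T = N
(Q | R) | Q = N | N = N
~((Q | R) | Q) = ~N = N
They differ because K3 and K3ʷ treat N differently under the binary connectives.

F; N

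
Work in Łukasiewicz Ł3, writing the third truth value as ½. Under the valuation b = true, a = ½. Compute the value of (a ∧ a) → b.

a ∧ a = ½ ∧ ½ = ½
(a ∧ a) → b = ½ → true = true

true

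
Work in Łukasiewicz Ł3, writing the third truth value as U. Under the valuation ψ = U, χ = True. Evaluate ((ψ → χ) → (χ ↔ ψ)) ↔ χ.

ψ → χ = U → True = True  [min(1, 1−½+1)]
χ ↔ ψ = True ↔ U = U
(ψ → χ) → (χ ↔ ψ) = True → U = U
((ψ → χ) → (χ ↔ ψ)) ↔ χ = U ↔ True = U

U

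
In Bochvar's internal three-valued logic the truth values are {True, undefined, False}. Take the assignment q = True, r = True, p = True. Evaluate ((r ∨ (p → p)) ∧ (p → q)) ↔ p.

p → p = True → True = True
r ∨ (p → p) = True ∨ True = True
p → q = True → True = True
(r ∨ (p → p)) ∧ (p → q) = True ∧ True = True
((r ∨ (p → p)) ∧ (p → q)) ↔ p = True ↔ True = True

True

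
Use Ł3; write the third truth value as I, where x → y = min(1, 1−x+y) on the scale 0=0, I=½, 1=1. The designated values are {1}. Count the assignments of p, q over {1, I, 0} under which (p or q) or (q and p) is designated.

5

Of the 9 assignments, 5 give a value in {1}.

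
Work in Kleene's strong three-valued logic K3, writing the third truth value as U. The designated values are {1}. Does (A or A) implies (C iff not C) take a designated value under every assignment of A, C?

No

Countermodel: A=1, C=1 gives 0, which is not designated.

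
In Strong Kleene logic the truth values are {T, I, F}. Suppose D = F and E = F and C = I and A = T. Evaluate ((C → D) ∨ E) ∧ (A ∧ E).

F

C → D = I → F = I  [¬I ∨ F]
(C → D) ∨ E = I ∨ F = I
A ∧ E = T ∧ F = F
((C → D) ∨ E) ∧ (A ∧ E) = I ∧ F = F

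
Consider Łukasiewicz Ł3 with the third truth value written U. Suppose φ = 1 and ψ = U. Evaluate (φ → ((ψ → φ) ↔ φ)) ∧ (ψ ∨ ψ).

U

ψ → φ = U → 1 = 1  [min(1, 1−½+1)]
(ψ → φ) ↔ φ = 1 ↔ 1 = 1
φ → ((ψ → φ) ↔ φ) = 1 → 1 = 1
ψ ∨ ψ = U ∨ U = U
(φ → ((ψ → φ) ↔ φ)) ∧ (ψ ∨ ψ) = 1 ∧ U = U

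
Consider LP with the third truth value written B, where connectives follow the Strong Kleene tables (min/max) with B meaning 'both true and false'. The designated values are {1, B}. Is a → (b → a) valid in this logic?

Yes

Every assignment of a, b over {1, B, 0} gives a value in {1, B}.
In particular, with a=B, b=B: a → (b → a) = B.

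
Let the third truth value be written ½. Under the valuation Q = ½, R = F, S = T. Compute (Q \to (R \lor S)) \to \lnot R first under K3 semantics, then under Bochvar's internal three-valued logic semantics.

T; ½

In K3: R \lor S = F \lor T = T
Q \to (R \lor S) = ½ \to T = T  [\lnot ½ \lor T]
\lnot R = \lnot F = T
(Q \to (R \lor S)) \to \lnot R = T \to T = T
In Bochvar's internal three-valued logic: R \lor S = F \lor T = T
Q \to (R \lor S) = ½ \to T = ½
\lnot R = \lnot F = T
(Q \to (R \lor S)) \to \lnot R = ½ \to T = ½
They differ because K3 and Bochvar's internal three-valued logic treat ½ differently under the binary connectives.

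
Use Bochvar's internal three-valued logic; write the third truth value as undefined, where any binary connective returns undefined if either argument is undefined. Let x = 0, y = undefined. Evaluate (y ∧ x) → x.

undefined

y ∧ x = undefined ∧ 0 = undefined
(y ∧ x) → x = undefined → 0 = undefined  [any arg is the third value ⇒ result is the third value]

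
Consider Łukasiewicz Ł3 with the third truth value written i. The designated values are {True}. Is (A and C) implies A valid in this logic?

Yes

Every assignment of A, C over {True, i, False} gives a value in {True}.
In particular, with A=i, C=i: (A and C) implies A = True.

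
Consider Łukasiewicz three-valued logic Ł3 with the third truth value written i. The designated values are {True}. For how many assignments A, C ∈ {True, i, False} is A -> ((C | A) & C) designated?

Of the 9 assignments, 6 give a value in {True}.

6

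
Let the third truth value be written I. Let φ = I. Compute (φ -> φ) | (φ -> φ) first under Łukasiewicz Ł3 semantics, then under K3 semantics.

In Łukasiewicz Ł3: φ -> φ = I -> I = true  [min(1, 1−½+½)]
φ -> φ = I -> I = true
(φ -> φ) | (φ -> φ) = true | true = true
In K3: φ -> φ = I -> I = I  [~I | I]
φ -> φ = I -> I = I
(φ -> φ) | (φ -> φ) = I | I = I
They differ because Łukasiewicz Ł3 and K3 treat I differently under implication.

true; I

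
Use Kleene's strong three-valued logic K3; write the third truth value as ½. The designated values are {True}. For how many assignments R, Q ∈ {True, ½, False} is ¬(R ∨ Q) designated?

1

Designated under: (R=False, Q=False).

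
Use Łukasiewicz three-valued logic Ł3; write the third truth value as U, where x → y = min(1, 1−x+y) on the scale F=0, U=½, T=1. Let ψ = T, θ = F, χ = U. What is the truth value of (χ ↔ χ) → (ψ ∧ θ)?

F

χ ↔ χ = U ↔ U = T
ψ ∧ θ = T ∧ F = F
(χ ↔ χ) → (ψ ∧ θ) = T → F = F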